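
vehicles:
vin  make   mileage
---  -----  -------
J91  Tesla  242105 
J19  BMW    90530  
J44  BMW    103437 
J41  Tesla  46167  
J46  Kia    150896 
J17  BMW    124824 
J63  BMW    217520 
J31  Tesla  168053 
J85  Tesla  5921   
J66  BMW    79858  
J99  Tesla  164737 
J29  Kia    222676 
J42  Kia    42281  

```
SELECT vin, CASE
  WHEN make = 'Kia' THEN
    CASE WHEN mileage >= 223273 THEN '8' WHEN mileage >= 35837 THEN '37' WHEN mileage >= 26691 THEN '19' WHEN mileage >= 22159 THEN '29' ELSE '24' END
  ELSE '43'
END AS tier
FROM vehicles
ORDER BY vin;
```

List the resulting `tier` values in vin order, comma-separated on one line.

vin=J17: make='BMW' → outer ELSE → 43
vin=J19: make='BMW' → outer ELSE → 43
vin=J29: make='Kia' → inner[mileage >= 35837] → 37
vin=J31: make='Tesla' → outer ELSE → 43
vin=J41: make='Tesla' → outer ELSE → 43
vin=J42: make='Kia' → inner[mileage >= 35837] → 37
vin=J44: make='BMW' → outer ELSE → 43
vin=J46: make='Kia' → inner[mileage >= 35837] → 37
vin=J63: make='BMW' → outer ELSE → 43
vin=J66: make='BMW' → outer ELSE → 43
vin=J85: make='Tesla' → outer ELSE → 43
vin=J91: make='Tesla' → outer ELSE → 43
vin=J99: make='Tesla' → outer ELSE → 43

43, 43, 37, 43, 43, 37, 43, 37, 43, 43, 43, 43, 43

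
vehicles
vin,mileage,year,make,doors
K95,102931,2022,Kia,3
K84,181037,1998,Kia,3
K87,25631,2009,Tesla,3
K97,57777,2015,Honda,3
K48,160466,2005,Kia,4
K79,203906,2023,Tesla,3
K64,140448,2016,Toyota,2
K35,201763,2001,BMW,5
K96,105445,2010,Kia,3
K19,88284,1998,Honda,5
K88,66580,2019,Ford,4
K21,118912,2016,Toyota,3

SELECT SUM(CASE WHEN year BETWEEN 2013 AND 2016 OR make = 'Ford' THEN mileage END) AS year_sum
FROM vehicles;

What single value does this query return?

vin=K95: ✗
vin=K84: ✗
vin=K87: ✗
vin=K97: ✓ → 57777
vin=K48: ✗
vin=K79: ✗
vin=K64: ✓ → 140448
vin=K35: ✗
vin=K96: ✗
vin=K19: ✗
vin=K88: ✓ → 66580
vin=K21: ✓ → 118912
year_sum = 57777 + 140448 + 66580 + 118912 = 383717

383717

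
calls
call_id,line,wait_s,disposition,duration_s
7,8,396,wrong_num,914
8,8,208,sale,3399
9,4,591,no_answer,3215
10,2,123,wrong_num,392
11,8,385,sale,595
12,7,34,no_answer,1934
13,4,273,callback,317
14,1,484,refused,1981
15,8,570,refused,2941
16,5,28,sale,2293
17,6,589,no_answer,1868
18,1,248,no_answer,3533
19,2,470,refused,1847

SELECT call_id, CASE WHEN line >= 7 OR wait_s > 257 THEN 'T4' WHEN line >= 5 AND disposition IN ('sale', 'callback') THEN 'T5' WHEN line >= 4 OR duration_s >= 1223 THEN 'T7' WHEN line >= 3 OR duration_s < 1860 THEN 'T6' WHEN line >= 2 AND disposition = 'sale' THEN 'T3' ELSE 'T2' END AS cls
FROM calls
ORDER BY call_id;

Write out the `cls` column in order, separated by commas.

call_id=7: line >= 7 OR wait_s > 257 → T4
call_id=8: line >= 7 OR wait_s > 257 → T4
call_id=9: line >= 7 OR wait_s > 257 → T4
call_id=10: line >= 3 OR duration_s < 1860 → T6
call_id=11: line >= 7 OR wait_s > 257 → T4
call_id=12: line >= 7 OR wait_s > 257 → T4
call_id=13: line >= 7 OR wait_s > 257 → T4
call_id=14: line >= 7 OR wait_s > 257 → T4
call_id=15: line >= 7 OR wait_s > 257 → T4
call_id=16: line >= 5 AND disposition IN ('sale', 'callback') → T5
call_id=17: line >= 7 OR wait_s > 257 → T4
call_id=18: line >= 4 OR duration_s >= 1223 → T7
call_id=19: line >= 7 OR wait_s > 257 → T4

T4, T4, T4, T6, T4, T4, T4, T4, T4, T5, T4, T7, T4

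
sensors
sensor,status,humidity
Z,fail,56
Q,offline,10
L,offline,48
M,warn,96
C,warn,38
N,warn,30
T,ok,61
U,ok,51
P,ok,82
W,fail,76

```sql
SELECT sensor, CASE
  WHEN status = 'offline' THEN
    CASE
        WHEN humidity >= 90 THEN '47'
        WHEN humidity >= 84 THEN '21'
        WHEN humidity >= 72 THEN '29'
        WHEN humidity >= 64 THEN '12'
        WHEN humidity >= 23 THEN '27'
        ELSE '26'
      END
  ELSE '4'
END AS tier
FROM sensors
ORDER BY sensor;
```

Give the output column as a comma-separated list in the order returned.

sensor=C: status='warn' → outer ELSE → 4
sensor=L: status='offline' → inner[humidity >= 23] → 27
sensor=M: status='warn' → outer ELSE → 4
sensor=N: status='warn' → outer ELSE → 4
sensor=P: status='ok' → outer ELSE → 4
sensor=Q: status='offline' → inner[ELSE] → 26
sensor=T: status='ok' → outer ELSE → 4
sensor=U: status='ok' → outer ELSE → 4
sensor=W: status='fail' → outer ELSE → 4
sensor=Z: status='fail' → outer ELSE → 4

4, 27, 4, 4, 4, 26, 4, 4, 4, 4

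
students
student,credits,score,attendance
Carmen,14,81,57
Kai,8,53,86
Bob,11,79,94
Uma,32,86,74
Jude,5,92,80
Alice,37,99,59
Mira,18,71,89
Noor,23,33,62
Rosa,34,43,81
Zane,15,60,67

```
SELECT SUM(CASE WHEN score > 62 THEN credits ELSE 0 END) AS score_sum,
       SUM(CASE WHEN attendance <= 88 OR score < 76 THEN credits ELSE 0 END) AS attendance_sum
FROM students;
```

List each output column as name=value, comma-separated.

[score_sum: score > 62]
student=Carmen: ✓ → 14
student=Kai: ✗
student=Bob: ✓ → 11
student=Uma: ✓ → 32
student=Jude: ✓ → 5
student=Alice: ✓ → 37
student=Mira: ✓ → 18
student=Noor: ✗
student=Rosa: ✗
student=Zane: ✗
score_sum = 14 + 11 + 32 + 5 + 37 + 18 = 117
—
[attendance_sum: attendance <= 88 OR score < 76]
student=Carmen: ✓ → 14
student=Kai: ✓ → 8
student=Bob: ✗
student=Uma: ✓ → 32
student=Jude: ✓ → 5
student=Alice: ✓ → 37
student=Mira: ✓ → 18
student=Noor: ✓ → 23
student=Rosa: ✓ → 34
student=Zane: ✓ → 15
attendance_sum = 14 + 8 + 32 + 5 + 37 + 18 + 23 + 34 + 15 = 186

score_sum=117, attendance_sum=186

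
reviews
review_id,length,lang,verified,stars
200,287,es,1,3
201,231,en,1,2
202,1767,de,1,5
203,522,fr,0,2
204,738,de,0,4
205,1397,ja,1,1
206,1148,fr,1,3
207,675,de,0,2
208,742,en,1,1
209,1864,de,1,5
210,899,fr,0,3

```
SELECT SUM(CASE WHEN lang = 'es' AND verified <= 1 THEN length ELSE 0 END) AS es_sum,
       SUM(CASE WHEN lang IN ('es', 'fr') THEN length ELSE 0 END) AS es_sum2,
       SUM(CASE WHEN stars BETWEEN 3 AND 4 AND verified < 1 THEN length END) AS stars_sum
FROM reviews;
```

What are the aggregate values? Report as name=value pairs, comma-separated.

[es_sum: lang = 'es' AND verified <= 1]
review_id=200: ✓ → 287
review_id=201: ✗
review_id=202: ✗
review_id=203: ✗
review_id=204: ✗
review_id=205: ✗
review_id=206: ✗
review_id=207: ✗
review_id=208: ✗
review_id=209: ✗
review_id=210: ✗
es_sum = 287
—
[es_sum2: lang IN ('es', 'fr')]
review_id=200: ✓ → 287
review_id=201: ✗
review_id=202: ✗
review_id=203: ✓ → 522
review_id=204: ✗
review_id=205: ✗
review_id=206: ✓ → 1148
review_id=207: ✗
review_id=208: ✗
review_id=209: ✗
review_id=210: ✓ → 899
es_sum2 = 287 + 522 + 1148 + 899 = 2856
—
[stars_sum: stars BETWEEN 3 AND 4 AND verified < 1]
review_id=200: ✗
review_id=201: ✗
review_id=202: ✗
review_id=203: ✗
review_id=204: ✓ → 738
review_id=205: ✗
review_id=206: ✗
review_id=207: ✗
review_id=208: ✗
review_id=209: ✗
review_id=210: ✓ → 899
stars_sum = 738 + 899 = 1637

es_sum=287, es_sum2=2856, stars_sum=1637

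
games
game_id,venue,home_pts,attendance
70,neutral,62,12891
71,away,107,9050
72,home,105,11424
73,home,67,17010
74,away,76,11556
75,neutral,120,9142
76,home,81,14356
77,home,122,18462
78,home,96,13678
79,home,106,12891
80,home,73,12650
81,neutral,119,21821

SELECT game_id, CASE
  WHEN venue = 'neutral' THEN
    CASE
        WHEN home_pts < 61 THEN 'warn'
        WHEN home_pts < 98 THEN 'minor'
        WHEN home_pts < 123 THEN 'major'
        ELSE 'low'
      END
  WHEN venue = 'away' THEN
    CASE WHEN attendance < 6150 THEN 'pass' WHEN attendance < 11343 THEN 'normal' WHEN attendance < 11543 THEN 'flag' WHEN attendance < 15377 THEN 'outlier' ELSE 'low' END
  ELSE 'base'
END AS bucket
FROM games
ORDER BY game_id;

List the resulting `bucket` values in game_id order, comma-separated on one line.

minor, normal, base, base, outlier, major, base, base, base, base, base, major

game_id=70: venue='neutral' → inner[home_pts < 98] → minor
game_id=71: venue='away' → inner[attendance < 11343] → normal
game_id=72: venue='home' → outer ELSE → base
game_id=73: venue='home' → outer ELSE → base
game_id=74: venue='away' → inner[attendance < 15377] → outlier
game_id=75: venue='neutral' → inner[home_pts < 123] → major
game_id=76: venue='home' → outer ELSE → base
game_id=77: venue='home' → outer ELSE → base
game_id=78: venue='home' → outer ELSE → base
game_id=79: venue='home' → outer ELSE → base
game_id=80: venue='home' → outer ELSE → base
game_id=81: venue='neutral' → inner[home_pts < 123] → major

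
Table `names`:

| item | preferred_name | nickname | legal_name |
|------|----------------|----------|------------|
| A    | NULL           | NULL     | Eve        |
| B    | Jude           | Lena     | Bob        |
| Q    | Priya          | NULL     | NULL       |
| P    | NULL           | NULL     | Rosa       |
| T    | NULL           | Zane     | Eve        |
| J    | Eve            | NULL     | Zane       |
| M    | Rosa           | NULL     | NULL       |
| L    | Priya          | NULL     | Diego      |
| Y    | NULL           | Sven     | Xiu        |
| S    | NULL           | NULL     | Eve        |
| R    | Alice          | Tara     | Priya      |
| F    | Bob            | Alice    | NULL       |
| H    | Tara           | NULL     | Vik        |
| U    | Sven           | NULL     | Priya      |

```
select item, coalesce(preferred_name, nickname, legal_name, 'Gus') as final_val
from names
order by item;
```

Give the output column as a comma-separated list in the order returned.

item=A: preferred_name=NULL, nickname=NULL, legal_name=Eve → Eve
item=B: preferred_name=Jude → Jude
item=F: preferred_name=Bob → Bob
item=H: preferred_name=Tara → Tara
item=J: preferred_name=Eve → Eve
item=L: preferred_name=Priya → Priya
item=M: preferred_name=Rosa → Rosa
item=P: preferred_name=NULL, nickname=NULL, legal_name=Rosa → Rosa
item=Q: preferred_name=Priya → Priya
item=R: preferred_name=Alice → Alice
item=S: preferred_name=NULL, nickname=NULL, legal_name=Eve → Eve
item=T: preferred_name=NULL, nickname=Zane → Zane
item=U: preferred_name=Sven → Sven
item=Y: preferred_name=NULL, nickname=Sven → Sven

Eve, Jude, Bob, Tara, Eve, Priya, Rosa, Rosa, Priya, Alice, Eve, Zane, Sven, Sven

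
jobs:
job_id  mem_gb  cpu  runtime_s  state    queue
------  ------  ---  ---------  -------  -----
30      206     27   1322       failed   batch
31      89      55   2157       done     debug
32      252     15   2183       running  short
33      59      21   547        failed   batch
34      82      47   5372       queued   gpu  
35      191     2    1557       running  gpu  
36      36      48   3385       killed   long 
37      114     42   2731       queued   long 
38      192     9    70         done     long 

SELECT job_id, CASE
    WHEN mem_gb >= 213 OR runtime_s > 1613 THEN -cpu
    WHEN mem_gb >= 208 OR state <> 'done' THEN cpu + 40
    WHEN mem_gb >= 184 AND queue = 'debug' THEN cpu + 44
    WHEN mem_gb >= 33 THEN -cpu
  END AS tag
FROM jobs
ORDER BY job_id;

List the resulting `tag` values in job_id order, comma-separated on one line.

67, -55, -15, 61, -47, 42, -48, -42, -9

job_id=30: mem_gb >= 208 OR state <> 'done' → 67
job_id=31: mem_gb >= 213 OR runtime_s > 1613 → -55
job_id=32: mem_gb >= 213 OR runtime_s > 1613 → -15
job_id=33: mem_gb >= 208 OR state <> 'done' → 61
job_id=34: mem_gb >= 213 OR runtime_s > 1613 → -47
job_id=35: mem_gb >= 208 OR state <> 'done' → 42
job_id=36: mem_gb >= 213 OR runtime_s > 1613 → -48
job_id=37: mem_gb >= 213 OR runtime_s > 1613 → -42
job_id=38: mem_gb >= 33 → -9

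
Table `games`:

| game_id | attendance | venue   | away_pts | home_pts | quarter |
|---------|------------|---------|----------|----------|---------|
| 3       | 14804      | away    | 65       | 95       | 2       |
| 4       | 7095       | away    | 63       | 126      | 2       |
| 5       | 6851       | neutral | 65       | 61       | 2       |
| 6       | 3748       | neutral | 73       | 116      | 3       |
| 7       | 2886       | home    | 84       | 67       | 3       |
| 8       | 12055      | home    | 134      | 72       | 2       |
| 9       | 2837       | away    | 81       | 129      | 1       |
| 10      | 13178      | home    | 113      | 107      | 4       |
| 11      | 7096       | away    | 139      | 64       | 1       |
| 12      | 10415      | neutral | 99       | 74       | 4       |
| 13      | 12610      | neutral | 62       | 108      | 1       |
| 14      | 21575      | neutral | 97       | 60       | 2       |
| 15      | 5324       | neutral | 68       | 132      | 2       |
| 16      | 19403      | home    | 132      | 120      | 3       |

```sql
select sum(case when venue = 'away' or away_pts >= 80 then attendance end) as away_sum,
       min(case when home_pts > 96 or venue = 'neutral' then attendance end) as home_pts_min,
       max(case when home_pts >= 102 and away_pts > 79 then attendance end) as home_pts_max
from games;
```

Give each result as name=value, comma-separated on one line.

away_sum=111344, home_pts_min=2837, home_pts_max=19403

[away_sum: venue = 'away' or away_pts >= 80]
game_id=3: ✓ → 14804
game_id=4: ✓ → 7095
game_id=5: ✗
game_id=6: ✗
game_id=7: ✓ → 2886
game_id=8: ✓ → 12055
game_id=9: ✓ → 2837
game_id=10: ✓ → 13178
game_id=11: ✓ → 7096
game_id=12: ✓ → 10415
game_id=13: ✗
game_id=14: ✓ → 21575
game_id=15: ✗
game_id=16: ✓ → 19403
away_sum = 14804 + 7095 + 2886 + 12055 + 2837 + 13178 + 7096 + 10415 + 21575 + 19403 = 111344
—
[home_pts_min: home_pts > 96 or venue = 'neutral']
game_id=3: ✗
game_id=4: ✓ → 7095
game_id=5: ✓ → 6851
game_id=6: ✓ → 3748
game_id=7: ✗
game_id=8: ✗
game_id=9: ✓ → 2837
game_id=10: ✓ → 13178
game_id=11: ✗
game_id=12: ✓ → 10415
game_id=13: ✓ → 12610
game_id=14: ✓ → 21575
game_id=15: ✓ → 5324
game_id=16: ✓ → 19403
home_pts_min = MIN(7095, 6851, 3748, 2837, 13178, 10415, 12610, 21575, 5324, 19403) = 2837
—
[home_pts_max: home_pts >= 102 and away_pts > 79]
game_id=3: ✗
game_id=4: ✗
game_id=5: ✗
game_id=6: ✗
game_id=7: ✗
game_id=8: ✗
game_id=9: ✓ → 2837
game_id=10: ✓ → 13178
game_id=11: ✗
game_id=12: ✗
game_id=13: ✗
game_id=14: ✗
game_id=15: ✗
game_id=16: ✓ → 19403
home_pts_max = MAX(2837, 13178, 19403) = 19403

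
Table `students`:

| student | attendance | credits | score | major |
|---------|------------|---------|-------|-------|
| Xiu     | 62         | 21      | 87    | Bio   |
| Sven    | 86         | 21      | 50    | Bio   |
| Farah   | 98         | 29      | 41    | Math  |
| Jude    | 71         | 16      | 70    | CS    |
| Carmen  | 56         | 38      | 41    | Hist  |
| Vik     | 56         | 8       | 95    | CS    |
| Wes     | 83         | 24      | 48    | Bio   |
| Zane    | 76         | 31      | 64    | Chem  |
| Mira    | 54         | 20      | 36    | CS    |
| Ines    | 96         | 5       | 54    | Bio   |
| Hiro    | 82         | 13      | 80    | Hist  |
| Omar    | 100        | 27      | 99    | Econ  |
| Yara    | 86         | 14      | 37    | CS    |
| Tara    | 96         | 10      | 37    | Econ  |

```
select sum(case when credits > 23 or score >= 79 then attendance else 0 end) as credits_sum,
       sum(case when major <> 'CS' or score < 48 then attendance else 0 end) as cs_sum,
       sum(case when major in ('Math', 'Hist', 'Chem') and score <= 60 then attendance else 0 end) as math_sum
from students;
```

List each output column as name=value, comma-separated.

credits_sum=613, cs_sum=975, math_sum=154

[credits_sum: credits > 23 or score >= 79]
student=Xiu: ✓ → 62
student=Sven: ✗
student=Farah: ✓ → 98
student=Jude: ✗
student=Carmen: ✓ → 56
student=Vik: ✓ → 56
student=Wes: ✓ → 83
student=Zane: ✓ → 76
student=Mira: ✗
student=Ines: ✗
student=Hiro: ✓ → 82
student=Omar: ✓ → 100
student=Yara: ✗
student=Tara: ✗
credits_sum = 62 + 98 + 56 + 56 + 83 + 76 + 82 + 100 = 613
—
[cs_sum: major <> 'CS' or score < 48]
student=Xiu: ✓ → 62
student=Sven: ✓ → 86
student=Farah: ✓ → 98
student=Jude: ✗
student=Carmen: ✓ → 56
student=Vik: ✗
student=Wes: ✓ → 83
student=Zane: ✓ → 76
student=Mira: ✓ → 54
student=Ines: ✓ → 96
student=Hiro: ✓ → 82
student=Omar: ✓ → 100
student=Yara: ✓ → 86
student=Tara: ✓ → 96
cs_sum = 62 + 86 + 98 + 56 + 83 + 76 + 54 + 96 + 82 + 100 + 86 + 96 = 975
—
[math_sum: major in ('Math', 'Hist', 'Chem') and score <= 60]
student=Xiu: ✗
student=Sven: ✗
student=Farah: ✓ → 98
student=Jude: ✗
student=Carmen: ✓ → 56
student=Vik: ✗
student=Wes: ✗
student=Zane: ✗
student=Mira: ✗
student=Ines: ✗
student=Hiro: ✗
student=Omar: ✗
student=Yara: ✗
student=Tara: ✗
math_sum = 98 + 56 = 154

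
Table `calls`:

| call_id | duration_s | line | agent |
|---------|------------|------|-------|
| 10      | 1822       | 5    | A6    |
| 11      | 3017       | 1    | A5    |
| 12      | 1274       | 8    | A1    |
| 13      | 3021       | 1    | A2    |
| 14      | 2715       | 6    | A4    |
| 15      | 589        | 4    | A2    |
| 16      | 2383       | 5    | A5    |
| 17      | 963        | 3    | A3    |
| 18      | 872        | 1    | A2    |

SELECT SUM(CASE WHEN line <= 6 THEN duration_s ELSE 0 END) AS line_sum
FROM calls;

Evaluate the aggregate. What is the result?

15382

call_id=10: ✓ → 1822
call_id=11: ✓ → 3017
call_id=12: ✗
call_id=13: ✓ → 3021
call_id=14: ✓ → 2715
call_id=15: ✓ → 589
call_id=16: ✓ → 2383
call_id=17: ✓ → 963
call_id=18: ✓ → 872
line_sum = 1822 + 3017 + 3021 + 2715 + 589 + 2383 + 963 + 872 = 15382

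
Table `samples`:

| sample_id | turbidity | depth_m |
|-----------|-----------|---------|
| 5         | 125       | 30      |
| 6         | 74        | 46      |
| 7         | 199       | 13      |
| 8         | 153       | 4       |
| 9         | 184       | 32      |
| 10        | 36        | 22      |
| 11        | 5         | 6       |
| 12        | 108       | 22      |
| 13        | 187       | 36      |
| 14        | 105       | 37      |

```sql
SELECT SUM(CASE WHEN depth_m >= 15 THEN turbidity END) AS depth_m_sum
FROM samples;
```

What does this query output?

sample_id=5: ✓ → 125
sample_id=6: ✓ → 74
sample_id=7: ✗
sample_id=8: ✗
sample_id=9: ✓ → 184
sample_id=10: ✓ → 36
sample_id=11: ✗
sample_id=12: ✓ → 108
sample_id=13: ✓ → 187
sample_id=14: ✓ → 105
depth_m_sum = 125 + 74 + 184 + 36 + 108 + 187 + 105 = 819

819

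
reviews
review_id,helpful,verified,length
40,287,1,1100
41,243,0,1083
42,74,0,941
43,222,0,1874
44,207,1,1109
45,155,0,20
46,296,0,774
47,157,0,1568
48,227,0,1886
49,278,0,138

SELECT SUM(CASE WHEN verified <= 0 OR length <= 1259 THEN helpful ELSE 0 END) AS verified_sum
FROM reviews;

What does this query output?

2146

review_id=40: ✓ → 287
review_id=41: ✓ → 243
review_id=42: ✓ → 74
review_id=43: ✓ → 222
review_id=44: ✓ → 207
review_id=45: ✓ → 155
review_id=46: ✓ → 296
review_id=47: ✓ → 157
review_id=48: ✓ → 227
review_id=49: ✓ → 278
verified_sum = 287 + 243 + 74 + 222 + 207 + 155 + 296 + 157 + 227 + 278 = 2146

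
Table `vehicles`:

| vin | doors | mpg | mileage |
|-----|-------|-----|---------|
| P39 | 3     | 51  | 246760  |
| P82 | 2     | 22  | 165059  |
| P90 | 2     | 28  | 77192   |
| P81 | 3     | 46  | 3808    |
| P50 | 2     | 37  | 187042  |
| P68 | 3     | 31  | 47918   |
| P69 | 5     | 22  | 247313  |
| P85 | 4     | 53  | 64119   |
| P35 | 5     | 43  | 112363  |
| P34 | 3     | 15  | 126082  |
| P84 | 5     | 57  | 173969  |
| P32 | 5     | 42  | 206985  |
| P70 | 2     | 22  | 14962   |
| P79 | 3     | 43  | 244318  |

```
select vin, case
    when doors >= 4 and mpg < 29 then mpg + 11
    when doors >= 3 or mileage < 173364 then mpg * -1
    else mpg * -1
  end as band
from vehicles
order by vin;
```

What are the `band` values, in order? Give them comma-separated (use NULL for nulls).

vin=P32: doors >= 3 or mileage < 173364 → -42
vin=P34: doors >= 3 or mileage < 173364 → -15
vin=P35: doors >= 3 or mileage < 173364 → -43
vin=P39: doors >= 3 or mileage < 173364 → -51
vin=P50: ELSE → -37
vin=P68: doors >= 3 or mileage < 173364 → -31
vin=P69: doors >= 4 and mpg < 29 → 33
vin=P70: doors >= 3 or mileage < 173364 → -22
vin=P79: doors >= 3 or mileage < 173364 → -43
vin=P81: doors >= 3 or mileage < 173364 → -46
vin=P82: doors >= 3 or mileage < 173364 → -22
vin=P84: doors >= 3 or mileage < 173364 → -57
vin=P85: doors >= 3 or mileage < 173364 → -53
vin=P90: doors >= 3 or mileage < 173364 → -28

-42, -15, -43, -51, -37, -31, 33, -22, -43, -46, -22, -57, -53, -28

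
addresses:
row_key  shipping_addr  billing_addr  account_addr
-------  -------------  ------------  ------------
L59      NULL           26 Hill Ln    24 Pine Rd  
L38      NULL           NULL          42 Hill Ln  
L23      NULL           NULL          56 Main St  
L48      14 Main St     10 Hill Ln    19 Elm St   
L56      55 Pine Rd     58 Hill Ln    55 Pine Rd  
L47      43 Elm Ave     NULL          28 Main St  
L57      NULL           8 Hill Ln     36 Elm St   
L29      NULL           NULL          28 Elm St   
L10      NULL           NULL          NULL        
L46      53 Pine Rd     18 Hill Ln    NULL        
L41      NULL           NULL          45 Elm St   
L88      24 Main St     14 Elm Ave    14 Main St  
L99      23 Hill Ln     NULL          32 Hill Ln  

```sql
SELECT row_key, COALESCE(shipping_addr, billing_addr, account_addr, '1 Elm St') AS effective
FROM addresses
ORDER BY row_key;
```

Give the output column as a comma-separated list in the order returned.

1 Elm St, 56 Main St, 28 Elm St, 42 Hill Ln, 45 Elm St, 53 Pine Rd, 43 Elm Ave, 14 Main St, 55 Pine Rd, 8 Hill Ln, 26 Hill Ln, 24 Main St, 23 Hill Ln

row_key=L10: shipping_addr=NULL, billing_addr=NULL, account_addr=NULL, → literal 1 Elm St → 1 Elm St
row_key=L23: shipping_addr=NULL, billing_addr=NULL, account_addr=56 Main St → 56 Main St
row_key=L29: shipping_addr=NULL, billing_addr=NULL, account_addr=28 Elm St → 28 Elm St
row_key=L38: shipping_addr=NULL, billing_addr=NULL, account_addr=42 Hill Ln → 42 Hill Ln
row_key=L41: shipping_addr=NULL, billing_addr=NULL, account_addr=45 Elm St → 45 Elm St
row_key=L46: shipping_addr=53 Pine Rd → 53 Pine Rd
row_key=L47: shipping_addr=43 Elm Ave → 43 Elm Ave
row_key=L48: shipping_addr=14 Main St → 14 Main St
row_key=L56: shipping_addr=55 Pine Rd → 55 Pine Rd
row_key=L57: shipping_addr=NULL, billing_addr=8 Hill Ln → 8 Hill Ln
row_key=L59: shipping_addr=NULL, billing_addr=26 Hill Ln → 26 Hill Ln
row_key=L88: shipping_addr=24 Main St → 24 Main St
row_key=L99: shipping_addr=23 Hill Ln → 23 Hill Ln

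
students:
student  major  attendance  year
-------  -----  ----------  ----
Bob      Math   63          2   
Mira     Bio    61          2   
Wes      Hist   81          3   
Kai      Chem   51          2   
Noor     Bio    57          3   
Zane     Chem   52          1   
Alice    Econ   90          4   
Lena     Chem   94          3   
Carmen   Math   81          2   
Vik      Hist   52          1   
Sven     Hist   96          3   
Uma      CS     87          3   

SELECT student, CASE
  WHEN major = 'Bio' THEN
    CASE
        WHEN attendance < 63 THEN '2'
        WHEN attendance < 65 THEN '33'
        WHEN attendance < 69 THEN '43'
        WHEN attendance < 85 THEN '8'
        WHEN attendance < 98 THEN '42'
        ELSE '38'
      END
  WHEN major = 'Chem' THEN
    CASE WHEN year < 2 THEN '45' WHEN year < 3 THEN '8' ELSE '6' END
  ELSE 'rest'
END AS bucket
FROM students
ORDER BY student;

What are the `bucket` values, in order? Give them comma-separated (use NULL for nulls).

rest, rest, rest, 8, 6, 2, 2, rest, rest, rest, rest, 45

student=Alice: major='Econ' → outer ELSE → rest
student=Bob: major='Math' → outer ELSE → rest
student=Carmen: major='Math' → outer ELSE → rest
student=Kai: major='Chem' → inner[year < 3] → 8
student=Lena: major='Chem' → inner[ELSE] → 6
student=Mira: major='Bio' → inner[attendance < 63] → 2
student=Noor: major='Bio' → inner[attendance < 63] → 2
student=Sven: major='Hist' → outer ELSE → rest
student=Uma: major='CS' → outer ELSE → rest
student=Vik: major='Hist' → outer ELSE → rest
student=Wes: major='Hist' → outer ELSE → rest
student=Zane: major='Chem' → inner[year < 2] → 45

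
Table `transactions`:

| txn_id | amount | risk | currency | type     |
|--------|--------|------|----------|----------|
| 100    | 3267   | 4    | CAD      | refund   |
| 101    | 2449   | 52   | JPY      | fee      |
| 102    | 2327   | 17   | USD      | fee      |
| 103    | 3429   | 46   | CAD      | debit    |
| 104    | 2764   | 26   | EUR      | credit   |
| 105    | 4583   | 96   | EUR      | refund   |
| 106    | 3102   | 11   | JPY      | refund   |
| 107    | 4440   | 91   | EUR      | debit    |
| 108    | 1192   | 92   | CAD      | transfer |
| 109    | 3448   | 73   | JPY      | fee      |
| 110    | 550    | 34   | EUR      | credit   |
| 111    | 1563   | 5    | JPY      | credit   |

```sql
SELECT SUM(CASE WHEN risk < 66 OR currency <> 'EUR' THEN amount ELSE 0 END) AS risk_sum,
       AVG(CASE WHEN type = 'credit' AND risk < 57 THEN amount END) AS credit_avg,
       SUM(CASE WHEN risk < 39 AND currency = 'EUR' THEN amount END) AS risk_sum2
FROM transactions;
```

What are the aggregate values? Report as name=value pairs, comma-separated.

risk_sum=24091, credit_avg=1625.6666666667, risk_sum2=3314

[risk_sum: risk < 66 OR currency <> 'EUR']
txn_id=100: ✓ → 3267
txn_id=101: ✓ → 2449
txn_id=102: ✓ → 2327
txn_id=103: ✓ → 3429
txn_id=104: ✓ → 2764
txn_id=105: ✗
txn_id=106: ✓ → 3102
txn_id=107: ✗
txn_id=108: ✓ → 1192
txn_id=109: ✓ → 3448
txn_id=110: ✓ → 550
txn_id=111: ✓ → 1563
risk_sum = 3267 + 2449 + 2327 + 3429 + 2764 + 3102 + 1192 + 3448 + 550 + 1563 = 24091
—
[credit_avg: type = 'credit' AND risk < 57]
txn_id=100: ✗
txn_id=101: ✗
txn_id=102: ✗
txn_id=103: ✗
txn_id=104: ✓ → 2764
txn_id=105: ✗
txn_id=106: ✗
txn_id=107: ✗
txn_id=108: ✗
txn_id=109: ✗
txn_id=110: ✓ → 550
txn_id=111: ✓ → 1563
credit_avg = (2764 + 550 + 1563) / 3 = 1625.6666666667
—
[risk_sum2: risk < 39 AND currency = 'EUR']
txn_id=100: ✗
txn_id=101: ✗
txn_id=102: ✗
txn_id=103: ✗
txn_id=104: ✓ → 2764
txn_id=105: ✗
txn_id=106: ✗
txn_id=107: ✗
txn_id=108: ✗
txn_id=109: ✗
txn_id=110: ✓ → 550
txn_id=111: ✗
risk_sum2 = 2764 + 550 = 3314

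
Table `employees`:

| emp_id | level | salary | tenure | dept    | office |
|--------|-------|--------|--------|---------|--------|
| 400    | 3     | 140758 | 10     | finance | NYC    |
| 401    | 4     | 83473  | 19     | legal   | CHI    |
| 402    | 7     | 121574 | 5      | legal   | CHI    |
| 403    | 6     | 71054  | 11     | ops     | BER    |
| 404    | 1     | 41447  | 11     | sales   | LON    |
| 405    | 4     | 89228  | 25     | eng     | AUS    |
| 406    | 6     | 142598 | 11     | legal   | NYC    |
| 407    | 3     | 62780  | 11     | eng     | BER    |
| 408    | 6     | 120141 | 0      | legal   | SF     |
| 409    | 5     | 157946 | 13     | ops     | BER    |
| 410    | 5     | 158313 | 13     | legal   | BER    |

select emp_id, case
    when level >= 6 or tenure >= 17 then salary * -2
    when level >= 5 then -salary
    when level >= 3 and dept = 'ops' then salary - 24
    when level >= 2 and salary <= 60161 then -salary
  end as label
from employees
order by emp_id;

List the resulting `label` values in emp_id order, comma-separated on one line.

emp_id=400: (no match → NULL) → NULL
emp_id=401: level >= 6 or tenure >= 17 → -166946
emp_id=402: level >= 6 or tenure >= 17 → -243148
emp_id=403: level >= 6 or tenure >= 17 → -142108
emp_id=404: (no match → NULL) → NULL
emp_id=405: level >= 6 or tenure >= 17 → -178456
emp_id=406: level >= 6 or tenure >= 17 → -285196
emp_id=407: (no match → NULL) → NULL
emp_id=408: level >= 6 or tenure >= 17 → -240282
emp_id=409: level >= 5 → -157946
emp_id=410: level >= 5 → -158313

NULL, -166946, -243148, -142108, NULL, -178456, -285196, NULL, -240282, -157946, -158313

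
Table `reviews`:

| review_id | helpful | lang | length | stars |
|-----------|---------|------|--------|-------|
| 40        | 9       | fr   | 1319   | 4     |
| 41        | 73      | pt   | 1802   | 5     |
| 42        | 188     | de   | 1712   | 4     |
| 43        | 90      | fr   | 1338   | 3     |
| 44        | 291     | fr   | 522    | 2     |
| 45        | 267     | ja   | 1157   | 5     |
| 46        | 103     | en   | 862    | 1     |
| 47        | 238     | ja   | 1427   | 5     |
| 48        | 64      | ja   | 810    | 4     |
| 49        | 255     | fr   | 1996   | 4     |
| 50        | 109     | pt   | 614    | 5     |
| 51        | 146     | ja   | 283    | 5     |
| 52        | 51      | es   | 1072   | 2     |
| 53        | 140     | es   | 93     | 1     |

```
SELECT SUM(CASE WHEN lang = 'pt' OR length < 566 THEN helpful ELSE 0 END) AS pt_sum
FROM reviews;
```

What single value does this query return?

759

review_id=40: ✗
review_id=41: ✓ → 73
review_id=42: ✗
review_id=43: ✗
review_id=44: ✓ → 291
review_id=45: ✗
review_id=46: ✗
review_id=47: ✗
review_id=48: ✗
review_id=49: ✗
review_id=50: ✓ → 109
review_id=51: ✓ → 146
review_id=52: ✗
review_id=53: ✓ → 140
pt_sum = 73 + 291 + 109 + 146 + 140 = 759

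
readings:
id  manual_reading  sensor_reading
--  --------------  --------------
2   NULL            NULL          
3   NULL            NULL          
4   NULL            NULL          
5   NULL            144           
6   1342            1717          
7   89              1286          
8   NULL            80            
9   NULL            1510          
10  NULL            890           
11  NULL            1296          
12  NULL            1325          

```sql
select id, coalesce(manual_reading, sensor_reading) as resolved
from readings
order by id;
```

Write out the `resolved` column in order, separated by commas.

id=2: manual_reading=NULL, sensor_reading=NULL (all NULL) → NULL
id=3: manual_reading=NULL, sensor_reading=NULL (all NULL) → NULL
id=4: manual_reading=NULL, sensor_reading=NULL (all NULL) → NULL
id=5: manual_reading=NULL, sensor_reading=144 → 144
id=6: manual_reading=1342 → 1342
id=7: manual_reading=89 → 89
id=8: manual_reading=NULL, sensor_reading=80 → 80
id=9: manual_reading=NULL, sensor_reading=1510 → 1510
id=10: manual_reading=NULL, sensor_reading=890 → 890
id=11: manual_reading=NULL, sensor_reading=1296 → 1296
id=12: manual_reading=NULL, sensor_reading=1325 → 1325

NULL, NULL, NULL, 144, 1342, 89, 80, 1510, 890, 1296, 1325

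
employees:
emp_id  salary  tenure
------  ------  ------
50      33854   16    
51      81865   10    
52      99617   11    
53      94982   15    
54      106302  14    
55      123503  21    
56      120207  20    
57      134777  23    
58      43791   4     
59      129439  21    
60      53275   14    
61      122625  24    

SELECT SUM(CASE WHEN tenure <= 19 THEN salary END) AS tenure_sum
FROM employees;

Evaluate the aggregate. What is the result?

emp_id=50: ✓ → 33854
emp_id=51: ✓ → 81865
emp_id=52: ✓ → 99617
emp_id=53: ✓ → 94982
emp_id=54: ✓ → 106302
emp_id=55: ✗
emp_id=56: ✗
emp_id=57: ✗
emp_id=58: ✓ → 43791
emp_id=59: ✗
emp_id=60: ✓ → 53275
emp_id=61: ✗
tenure_sum = 33854 + 81865 + 99617 + 94982 + 106302 + 43791 + 53275 = 513686

513686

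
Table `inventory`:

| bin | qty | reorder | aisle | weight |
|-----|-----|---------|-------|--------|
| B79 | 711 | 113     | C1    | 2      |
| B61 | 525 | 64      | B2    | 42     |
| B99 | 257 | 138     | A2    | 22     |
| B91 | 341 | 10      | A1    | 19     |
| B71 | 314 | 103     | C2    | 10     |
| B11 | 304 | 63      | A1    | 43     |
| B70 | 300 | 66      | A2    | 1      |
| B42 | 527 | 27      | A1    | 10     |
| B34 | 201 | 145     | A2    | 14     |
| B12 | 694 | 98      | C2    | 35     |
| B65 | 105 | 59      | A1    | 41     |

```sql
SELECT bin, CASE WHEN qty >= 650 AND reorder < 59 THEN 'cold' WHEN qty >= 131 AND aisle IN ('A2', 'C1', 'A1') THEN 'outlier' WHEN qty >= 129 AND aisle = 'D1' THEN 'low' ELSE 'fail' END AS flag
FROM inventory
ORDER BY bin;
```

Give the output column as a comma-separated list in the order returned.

outlier, fail, outlier, outlier, fail, fail, outlier, fail, outlier, outlier, outlier

bin=B11: qty >= 131 AND aisle IN ('A2', 'C1', 'A1') → outlier
bin=B12: ELSE → fail
bin=B34: qty >= 131 AND aisle IN ('A2', 'C1', 'A1') → outlier
bin=B42: qty >= 131 AND aisle IN ('A2', 'C1', 'A1') → outlier
bin=B61: ELSE → fail
bin=B65: ELSE → fail
bin=B70: qty >= 131 AND aisle IN ('A2', 'C1', 'A1') → outlier
bin=B71: ELSE → fail
bin=B79: qty >= 131 AND aisle IN ('A2', 'C1', 'A1') → outlier
bin=B91: qty >= 131 AND aisle IN ('A2', 'C1', 'A1') → outlier
bin=B99: qty >= 131 AND aisle IN ('A2', 'C1', 'A1') → outlier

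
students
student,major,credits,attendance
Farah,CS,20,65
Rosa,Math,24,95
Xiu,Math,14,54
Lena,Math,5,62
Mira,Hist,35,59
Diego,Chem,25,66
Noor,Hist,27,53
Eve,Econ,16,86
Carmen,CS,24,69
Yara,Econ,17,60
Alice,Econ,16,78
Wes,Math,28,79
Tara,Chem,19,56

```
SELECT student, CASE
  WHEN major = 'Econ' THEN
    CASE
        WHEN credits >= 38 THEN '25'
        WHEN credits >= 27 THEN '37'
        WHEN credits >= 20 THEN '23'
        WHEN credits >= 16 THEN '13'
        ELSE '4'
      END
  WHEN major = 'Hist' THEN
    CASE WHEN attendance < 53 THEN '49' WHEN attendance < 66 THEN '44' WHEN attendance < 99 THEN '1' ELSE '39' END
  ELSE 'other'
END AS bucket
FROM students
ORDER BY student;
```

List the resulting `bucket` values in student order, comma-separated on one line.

13, other, other, 13, other, other, 44, 44, other, other, other, other, 13

student=Alice: major='Econ' → inner[credits >= 16] → 13
student=Carmen: major='CS' → outer ELSE → other
student=Diego: major='Chem' → outer ELSE → other
student=Eve: major='Econ' → inner[credits >= 16] → 13
student=Farah: major='CS' → outer ELSE → other
student=Lena: major='Math' → outer ELSE → other
student=Mira: major='Hist' → inner[attendance < 66] → 44
student=Noor: major='Hist' → inner[attendance < 66] → 44
student=Rosa: major='Math' → outer ELSE → other
student=Tara: major='Chem' → outer ELSE → other
student=Wes: major='Math' → outer ELSE → other
student=Xiu: major='Math' → outer ELSE → other
student=Yara: major='Econ' → inner[credits >= 16] → 13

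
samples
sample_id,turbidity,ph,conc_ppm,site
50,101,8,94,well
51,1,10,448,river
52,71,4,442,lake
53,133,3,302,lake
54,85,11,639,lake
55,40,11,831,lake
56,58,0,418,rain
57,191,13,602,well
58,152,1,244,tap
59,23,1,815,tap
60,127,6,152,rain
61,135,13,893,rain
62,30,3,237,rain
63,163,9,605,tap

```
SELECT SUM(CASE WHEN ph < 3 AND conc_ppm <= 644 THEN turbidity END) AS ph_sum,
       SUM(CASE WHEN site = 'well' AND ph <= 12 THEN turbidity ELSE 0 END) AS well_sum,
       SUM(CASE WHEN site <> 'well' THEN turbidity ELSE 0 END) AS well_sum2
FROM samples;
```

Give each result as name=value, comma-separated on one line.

[ph_sum: ph < 3 AND conc_ppm <= 644]
sample_id=50: ✗
sample_id=51: ✗
sample_id=52: ✗
sample_id=53: ✗
sample_id=54: ✗
sample_id=55: ✗
sample_id=56: ✓ → 58
sample_id=57: ✗
sample_id=58: ✓ → 152
sample_id=59: ✗
sample_id=60: ✗
sample_id=61: ✗
sample_id=62: ✗
sample_id=63: ✗
ph_sum = 58 + 152 = 210
—
[well_sum: site = 'well' AND ph <= 12]
sample_id=50: ✓ → 101
sample_id=51: ✗
sample_id=52: ✗
sample_id=53: ✗
sample_id=54: ✗
sample_id=55: ✗
sample_id=56: ✗
sample_id=57: ✗
sample_id=58: ✗
sample_id=59: ✗
sample_id=60: ✗
sample_id=61: ✗
sample_id=62: ✗
sample_id=63: ✗
well_sum = 101
—
[well_sum2: site <> 'well']
sample_id=50: ✗
sample_id=51: ✓ → 1
sample_id=52: ✓ → 71
sample_id=53: ✓ → 133
sample_id=54: ✓ → 85
sample_id=55: ✓ → 40
sample_id=56: ✓ → 58
sample_id=57: ✗
sample_id=58: ✓ → 152
sample_id=59: ✓ → 23
sample_id=60: ✓ → 127
sample_id=61: ✓ → 135
sample_id=62: ✓ → 30
sample_id=63: ✓ → 163
well_sum2 = 1 + 71 + 133 + 85 + 40 + 58 + 152 + 23 + 127 + 135 + 30 + 163 = 1018

ph_sum=210, well_sum=101, well_sum2=1018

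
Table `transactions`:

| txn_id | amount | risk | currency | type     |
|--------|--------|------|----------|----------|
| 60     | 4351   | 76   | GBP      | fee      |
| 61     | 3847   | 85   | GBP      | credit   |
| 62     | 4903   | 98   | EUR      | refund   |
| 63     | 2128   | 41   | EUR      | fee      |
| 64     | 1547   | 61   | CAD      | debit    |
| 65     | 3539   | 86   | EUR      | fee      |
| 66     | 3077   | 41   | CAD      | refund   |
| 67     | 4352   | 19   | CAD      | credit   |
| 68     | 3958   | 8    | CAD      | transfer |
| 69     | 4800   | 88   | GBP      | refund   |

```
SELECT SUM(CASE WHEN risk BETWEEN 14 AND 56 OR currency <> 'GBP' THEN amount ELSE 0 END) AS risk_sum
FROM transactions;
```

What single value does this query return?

txn_id=60: ✗
txn_id=61: ✗
txn_id=62: ✓ → 4903
txn_id=63: ✓ → 2128
txn_id=64: ✓ → 1547
txn_id=65: ✓ → 3539
txn_id=66: ✓ → 3077
txn_id=67: ✓ → 4352
txn_id=68: ✓ → 3958
txn_id=69: ✗
risk_sum = 4903 + 2128 + 1547 + 3539 + 3077 + 4352 + 3958 = 23504

23504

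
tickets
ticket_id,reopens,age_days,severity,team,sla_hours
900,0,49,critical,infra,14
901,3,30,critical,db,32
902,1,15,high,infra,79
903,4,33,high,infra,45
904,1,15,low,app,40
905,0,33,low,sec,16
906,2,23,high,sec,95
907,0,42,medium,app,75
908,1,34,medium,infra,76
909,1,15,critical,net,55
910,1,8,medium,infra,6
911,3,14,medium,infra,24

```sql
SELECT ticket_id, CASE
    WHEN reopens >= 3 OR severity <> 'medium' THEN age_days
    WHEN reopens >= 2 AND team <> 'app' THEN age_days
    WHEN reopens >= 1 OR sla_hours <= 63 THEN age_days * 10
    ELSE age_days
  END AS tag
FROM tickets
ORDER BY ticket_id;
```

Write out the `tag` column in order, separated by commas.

ticket_id=900: reopens >= 3 OR severity <> 'medium' → 49
ticket_id=901: reopens >= 3 OR severity <> 'medium' → 30
ticket_id=902: reopens >= 3 OR severity <> 'medium' → 15
ticket_id=903: reopens >= 3 OR severity <> 'medium' → 33
ticket_id=904: reopens >= 3 OR severity <> 'medium' → 15
ticket_id=905: reopens >= 3 OR severity <> 'medium' → 33
ticket_id=906: reopens >= 3 OR severity <> 'medium' → 23
ticket_id=907: ELSE → 42
ticket_id=908: reopens >= 1 OR sla_hours <= 63 → 340
ticket_id=909: reopens >= 3 OR severity <> 'medium' → 15
ticket_id=910: reopens >= 1 OR sla_hours <= 63 → 80
ticket_id=911: reopens >= 3 OR severity <> 'medium' → 14

49, 30, 15, 33, 15, 33, 23, 42, 340, 15, 80, 14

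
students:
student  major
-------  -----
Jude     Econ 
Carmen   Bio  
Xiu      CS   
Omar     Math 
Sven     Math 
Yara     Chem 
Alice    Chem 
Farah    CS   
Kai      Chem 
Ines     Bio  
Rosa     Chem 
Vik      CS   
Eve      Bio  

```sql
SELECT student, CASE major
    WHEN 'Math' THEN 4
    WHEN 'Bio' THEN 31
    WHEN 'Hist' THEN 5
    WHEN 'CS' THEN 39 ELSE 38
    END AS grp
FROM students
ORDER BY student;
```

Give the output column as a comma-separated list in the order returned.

38, 31, 31, 39, 31, 38, 38, 4, 38, 4, 39, 39, 38

student=Alice: ELSE → 38
student=Carmen: major='Bio' → 31
student=Eve: major='Bio' → 31
student=Farah: major='CS' → 39
student=Ines: major='Bio' → 31
student=Jude: ELSE → 38
student=Kai: ELSE → 38
student=Omar: major='Math' → 4
student=Rosa: ELSE → 38
student=Sven: major='Math' → 4
student=Vik: major='CS' → 39
student=Xiu: major='CS' → 39
student=Yara: ELSE → 38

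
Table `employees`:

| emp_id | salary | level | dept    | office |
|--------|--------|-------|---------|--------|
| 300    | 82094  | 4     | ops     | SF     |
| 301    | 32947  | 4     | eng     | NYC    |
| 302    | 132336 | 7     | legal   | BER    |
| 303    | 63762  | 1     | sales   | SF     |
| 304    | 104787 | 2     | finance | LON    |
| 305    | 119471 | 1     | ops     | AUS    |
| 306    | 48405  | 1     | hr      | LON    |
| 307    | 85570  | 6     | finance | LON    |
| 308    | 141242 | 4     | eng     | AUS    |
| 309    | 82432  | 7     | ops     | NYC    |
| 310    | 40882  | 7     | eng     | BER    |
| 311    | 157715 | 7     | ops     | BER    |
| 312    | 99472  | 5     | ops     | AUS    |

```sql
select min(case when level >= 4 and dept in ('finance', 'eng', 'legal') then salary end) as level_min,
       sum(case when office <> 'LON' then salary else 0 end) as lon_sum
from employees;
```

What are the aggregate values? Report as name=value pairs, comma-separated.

[level_min: level >= 4 and dept in ('finance', 'eng', 'legal')]
emp_id=300: ✗
emp_id=301: ✓ → 32947
emp_id=302: ✓ → 132336
emp_id=303: ✗
emp_id=304: ✗
emp_id=305: ✗
emp_id=306: ✗
emp_id=307: ✓ → 85570
emp_id=308: ✓ → 141242
emp_id=309: ✗
emp_id=310: ✓ → 40882
emp_id=311: ✗
emp_id=312: ✗
level_min = MIN(32947, 132336, 85570, 141242, 40882) = 32947
—
[lon_sum: office <> 'LON']
emp_id=300: ✓ → 82094
emp_id=301: ✓ → 32947
emp_id=302: ✓ → 132336
emp_id=303: ✓ → 63762
emp_id=304: ✗
emp_id=305: ✓ → 119471
emp_id=306: ✗
emp_id=307: ✗
emp_id=308: ✓ → 141242
emp_id=309: ✓ → 82432
emp_id=310: ✓ → 40882
emp_id=311: ✓ → 157715
emp_id=312: ✓ → 99472
lon_sum = 82094 + 32947 + 132336 + 63762 + 119471 + 141242 + 82432 + 40882 + 157715 + 99472 = 952353

level_min=32947, lon_sum=952353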